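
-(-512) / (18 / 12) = 1024 / 3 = 341.33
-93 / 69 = -31 / 23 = -1.35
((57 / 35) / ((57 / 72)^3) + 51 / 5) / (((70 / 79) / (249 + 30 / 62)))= 52040427057 / 13708975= 3796.08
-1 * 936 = -936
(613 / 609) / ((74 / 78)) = 7969 / 7511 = 1.06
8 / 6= 4 / 3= 1.33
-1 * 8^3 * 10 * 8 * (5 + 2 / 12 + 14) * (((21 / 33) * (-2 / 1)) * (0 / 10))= 0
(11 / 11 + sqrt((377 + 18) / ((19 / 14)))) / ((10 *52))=1 / 520 + sqrt(105070) / 9880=0.03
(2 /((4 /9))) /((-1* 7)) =-9 /14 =-0.64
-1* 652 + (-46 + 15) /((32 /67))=-22941 /32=-716.91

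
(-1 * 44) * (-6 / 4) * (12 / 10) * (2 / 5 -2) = -126.72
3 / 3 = 1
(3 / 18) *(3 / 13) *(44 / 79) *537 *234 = 212652 / 79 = 2691.80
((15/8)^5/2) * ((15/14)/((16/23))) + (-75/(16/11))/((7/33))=-3306450825/14680064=-225.23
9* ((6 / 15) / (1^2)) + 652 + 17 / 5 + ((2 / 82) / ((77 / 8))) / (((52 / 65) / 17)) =2080633 / 3157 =659.05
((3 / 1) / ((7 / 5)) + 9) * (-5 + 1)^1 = -312 / 7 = -44.57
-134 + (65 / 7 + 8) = -817 / 7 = -116.71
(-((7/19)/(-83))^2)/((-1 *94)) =49/233771326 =0.00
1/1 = 1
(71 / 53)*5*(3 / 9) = 355 / 159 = 2.23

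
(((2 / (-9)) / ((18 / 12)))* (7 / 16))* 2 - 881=-47581 / 54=-881.13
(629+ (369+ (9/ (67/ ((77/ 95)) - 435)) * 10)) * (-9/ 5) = -24361929/ 13565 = -1795.94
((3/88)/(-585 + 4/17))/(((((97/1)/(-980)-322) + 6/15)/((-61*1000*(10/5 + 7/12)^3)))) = -11130662375/58403931696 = -0.19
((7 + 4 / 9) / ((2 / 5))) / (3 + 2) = 67 / 18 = 3.72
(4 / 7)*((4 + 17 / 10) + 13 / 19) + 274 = 184636 / 665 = 277.65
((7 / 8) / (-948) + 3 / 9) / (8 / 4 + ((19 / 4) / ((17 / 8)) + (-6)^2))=42857 / 5187456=0.01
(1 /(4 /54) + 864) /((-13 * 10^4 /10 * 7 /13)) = -351 /2800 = -0.13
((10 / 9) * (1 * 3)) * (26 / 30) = 26 / 9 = 2.89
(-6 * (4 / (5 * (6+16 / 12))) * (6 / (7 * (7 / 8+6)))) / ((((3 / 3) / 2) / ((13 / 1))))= -44928 / 21175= -2.12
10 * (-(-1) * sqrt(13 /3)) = 10 * sqrt(39) /3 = 20.82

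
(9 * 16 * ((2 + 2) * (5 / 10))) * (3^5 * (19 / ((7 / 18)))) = 23934528 / 7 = 3419218.29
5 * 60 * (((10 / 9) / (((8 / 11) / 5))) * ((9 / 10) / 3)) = 1375 / 2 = 687.50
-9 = -9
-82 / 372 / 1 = -41 / 186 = -0.22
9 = 9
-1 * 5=-5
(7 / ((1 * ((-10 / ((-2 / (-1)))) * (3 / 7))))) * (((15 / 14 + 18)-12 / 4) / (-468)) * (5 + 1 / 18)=245 / 432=0.57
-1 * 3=-3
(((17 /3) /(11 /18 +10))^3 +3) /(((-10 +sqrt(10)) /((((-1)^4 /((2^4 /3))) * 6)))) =-21964821 /55742968 - 21964821 * sqrt(10) /557429680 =-0.52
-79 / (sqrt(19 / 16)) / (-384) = 79 *sqrt(19) / 1824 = 0.19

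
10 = 10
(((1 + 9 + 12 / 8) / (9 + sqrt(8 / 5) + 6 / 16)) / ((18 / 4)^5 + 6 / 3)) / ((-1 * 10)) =-110400 / 1632287269 + 23552 * sqrt(10) / 8161436345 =-0.00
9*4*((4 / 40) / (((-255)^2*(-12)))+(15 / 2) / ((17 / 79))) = 271957499 / 216750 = 1254.71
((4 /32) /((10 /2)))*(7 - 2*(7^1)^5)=-33607 /40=-840.18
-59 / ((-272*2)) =59 / 544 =0.11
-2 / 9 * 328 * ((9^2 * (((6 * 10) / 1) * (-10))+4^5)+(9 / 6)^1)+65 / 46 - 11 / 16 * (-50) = 5742491713 / 1656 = 3467688.23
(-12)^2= 144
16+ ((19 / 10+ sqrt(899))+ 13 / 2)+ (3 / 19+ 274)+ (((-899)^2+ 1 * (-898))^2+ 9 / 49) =sqrt(899)+ 3033841014271537 / 4655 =651738134137.72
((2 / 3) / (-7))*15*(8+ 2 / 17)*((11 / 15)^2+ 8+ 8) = -342332 / 1785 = -191.78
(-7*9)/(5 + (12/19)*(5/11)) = -13167/1105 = -11.92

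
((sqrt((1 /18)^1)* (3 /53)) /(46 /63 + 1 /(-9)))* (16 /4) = 42* sqrt(2) /689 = 0.09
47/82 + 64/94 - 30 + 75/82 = -27.83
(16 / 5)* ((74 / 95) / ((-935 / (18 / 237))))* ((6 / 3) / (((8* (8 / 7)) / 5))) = -1554 / 7017175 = -0.00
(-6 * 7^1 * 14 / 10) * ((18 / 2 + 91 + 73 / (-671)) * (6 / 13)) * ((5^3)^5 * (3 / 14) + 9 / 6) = -773199646173447192 / 43615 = -17727837812070.32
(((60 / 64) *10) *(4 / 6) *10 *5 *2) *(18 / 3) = 3750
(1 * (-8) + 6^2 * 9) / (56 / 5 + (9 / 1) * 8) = 395 / 104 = 3.80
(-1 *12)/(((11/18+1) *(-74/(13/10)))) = 702/5365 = 0.13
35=35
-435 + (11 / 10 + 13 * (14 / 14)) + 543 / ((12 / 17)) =6967 / 20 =348.35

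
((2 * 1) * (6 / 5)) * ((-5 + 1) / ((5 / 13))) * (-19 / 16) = 741 / 25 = 29.64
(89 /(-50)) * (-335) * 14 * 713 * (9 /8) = 267851997 /40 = 6696299.92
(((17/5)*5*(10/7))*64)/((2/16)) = 12434.29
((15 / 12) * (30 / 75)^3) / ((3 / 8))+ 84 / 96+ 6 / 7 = 1.95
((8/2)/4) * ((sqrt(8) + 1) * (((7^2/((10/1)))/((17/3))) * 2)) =147/85 + 294 * sqrt(2)/85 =6.62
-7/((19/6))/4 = -21/38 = -0.55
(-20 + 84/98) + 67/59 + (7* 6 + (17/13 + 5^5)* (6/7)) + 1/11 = 159682304/59059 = 2703.78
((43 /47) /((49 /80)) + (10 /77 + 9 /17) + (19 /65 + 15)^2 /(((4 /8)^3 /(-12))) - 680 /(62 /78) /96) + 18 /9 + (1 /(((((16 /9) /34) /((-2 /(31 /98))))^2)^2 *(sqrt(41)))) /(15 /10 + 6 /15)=-5066327623027609 /225623297900 + 15795015183450405 *sqrt(41) /5755382872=17550215.30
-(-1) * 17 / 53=17 / 53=0.32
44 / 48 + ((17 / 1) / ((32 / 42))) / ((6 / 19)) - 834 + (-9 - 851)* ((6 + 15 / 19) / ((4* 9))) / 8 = -1427647 / 1824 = -782.70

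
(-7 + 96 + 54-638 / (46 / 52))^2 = 176863401 / 529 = 334335.35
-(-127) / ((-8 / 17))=-269.88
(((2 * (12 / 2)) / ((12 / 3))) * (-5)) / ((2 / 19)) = -285 / 2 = -142.50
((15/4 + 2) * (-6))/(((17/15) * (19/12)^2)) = -74520/6137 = -12.14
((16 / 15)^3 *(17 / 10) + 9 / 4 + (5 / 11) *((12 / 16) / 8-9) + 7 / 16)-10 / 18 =872107 / 5940000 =0.15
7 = 7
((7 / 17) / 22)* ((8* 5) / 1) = 0.75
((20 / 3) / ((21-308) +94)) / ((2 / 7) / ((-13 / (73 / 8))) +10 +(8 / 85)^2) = -52598000 / 14935230309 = -0.00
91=91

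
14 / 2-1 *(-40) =47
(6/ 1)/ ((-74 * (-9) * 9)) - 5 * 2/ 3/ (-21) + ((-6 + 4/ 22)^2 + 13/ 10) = 298784839/ 8461530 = 35.31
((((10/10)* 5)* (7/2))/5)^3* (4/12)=343/24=14.29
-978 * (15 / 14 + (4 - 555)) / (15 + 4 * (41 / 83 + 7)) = 312479313 / 26131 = 11958.18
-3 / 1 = -3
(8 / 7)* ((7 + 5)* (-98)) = -1344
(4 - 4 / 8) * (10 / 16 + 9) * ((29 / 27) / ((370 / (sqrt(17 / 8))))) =15631 * sqrt(34) / 639360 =0.14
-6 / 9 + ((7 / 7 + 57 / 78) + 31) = 2501 / 78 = 32.06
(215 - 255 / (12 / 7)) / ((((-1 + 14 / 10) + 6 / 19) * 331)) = 25175 / 90032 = 0.28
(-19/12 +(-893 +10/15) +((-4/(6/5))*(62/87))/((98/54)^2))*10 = -3737564615/417774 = -8946.38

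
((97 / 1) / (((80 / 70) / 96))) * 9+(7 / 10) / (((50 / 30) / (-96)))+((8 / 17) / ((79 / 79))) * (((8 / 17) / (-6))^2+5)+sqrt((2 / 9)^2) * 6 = 81022533464 / 1105425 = 73295.37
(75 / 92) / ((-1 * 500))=-0.00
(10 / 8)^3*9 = 1125 / 64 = 17.58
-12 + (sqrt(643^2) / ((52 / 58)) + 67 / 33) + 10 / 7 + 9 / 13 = 4260317 / 6006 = 709.34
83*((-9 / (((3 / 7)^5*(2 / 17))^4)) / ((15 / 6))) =-553139379495756710648243 / 15496819560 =-35693735566458.17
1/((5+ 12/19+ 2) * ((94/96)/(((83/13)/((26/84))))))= 3179232/1151735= 2.76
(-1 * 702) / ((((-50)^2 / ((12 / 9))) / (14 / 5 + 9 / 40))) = -14157 / 12500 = -1.13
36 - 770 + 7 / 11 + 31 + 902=2196 / 11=199.64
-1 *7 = -7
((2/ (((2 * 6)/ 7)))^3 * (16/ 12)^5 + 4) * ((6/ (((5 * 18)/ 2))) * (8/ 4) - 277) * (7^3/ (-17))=99876231364/ 1673055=59696.92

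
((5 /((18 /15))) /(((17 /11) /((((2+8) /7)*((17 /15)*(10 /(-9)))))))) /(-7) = 2750 /3969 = 0.69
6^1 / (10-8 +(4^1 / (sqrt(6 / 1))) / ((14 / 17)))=882 / 5-357 * sqrt(6) / 5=1.51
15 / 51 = 5 / 17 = 0.29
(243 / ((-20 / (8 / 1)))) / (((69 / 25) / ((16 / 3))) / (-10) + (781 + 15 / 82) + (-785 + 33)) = -15940800 / 4777513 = -3.34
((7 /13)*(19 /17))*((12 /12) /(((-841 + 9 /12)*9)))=-532 /6685029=-0.00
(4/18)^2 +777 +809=128470/81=1586.05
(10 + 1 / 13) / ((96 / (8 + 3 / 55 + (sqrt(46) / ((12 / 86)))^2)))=307451629 / 1235520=248.84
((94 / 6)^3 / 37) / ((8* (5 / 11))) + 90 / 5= 1861333 / 39960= 46.58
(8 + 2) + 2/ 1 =12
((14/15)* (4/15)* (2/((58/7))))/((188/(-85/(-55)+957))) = 1033312/3373425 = 0.31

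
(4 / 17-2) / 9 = -10 / 51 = -0.20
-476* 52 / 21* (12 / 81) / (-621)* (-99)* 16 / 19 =-23.44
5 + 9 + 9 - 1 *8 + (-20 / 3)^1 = 25 / 3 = 8.33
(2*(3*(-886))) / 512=-1329 / 128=-10.38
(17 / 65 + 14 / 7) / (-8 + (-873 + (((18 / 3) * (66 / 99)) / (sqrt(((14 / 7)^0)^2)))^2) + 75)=-147 / 51350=-0.00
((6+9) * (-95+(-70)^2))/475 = 2883/19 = 151.74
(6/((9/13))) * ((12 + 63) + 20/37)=72670/111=654.68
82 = 82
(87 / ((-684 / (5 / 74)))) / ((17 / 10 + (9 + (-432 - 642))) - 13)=725 / 90796668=0.00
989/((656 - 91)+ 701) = 989/1266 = 0.78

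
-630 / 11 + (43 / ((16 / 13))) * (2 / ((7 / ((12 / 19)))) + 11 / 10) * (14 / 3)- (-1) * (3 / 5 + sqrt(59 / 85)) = sqrt(5015) / 85 + 7629043 / 50160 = 152.93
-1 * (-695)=695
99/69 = 33/23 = 1.43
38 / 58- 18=-503 / 29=-17.34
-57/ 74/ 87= -0.01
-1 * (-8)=8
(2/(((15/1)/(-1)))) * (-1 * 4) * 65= 104/3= 34.67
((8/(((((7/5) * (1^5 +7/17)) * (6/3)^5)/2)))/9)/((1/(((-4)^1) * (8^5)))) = -696320/189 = -3684.23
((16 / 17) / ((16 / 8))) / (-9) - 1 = -161 / 153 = -1.05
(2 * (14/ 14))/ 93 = 2/ 93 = 0.02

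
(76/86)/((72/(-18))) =-19/86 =-0.22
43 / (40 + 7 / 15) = 645 / 607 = 1.06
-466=-466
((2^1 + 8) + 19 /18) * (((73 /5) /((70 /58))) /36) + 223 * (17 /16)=54579991 /226800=240.65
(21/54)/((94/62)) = 217/846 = 0.26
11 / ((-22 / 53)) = -53 / 2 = -26.50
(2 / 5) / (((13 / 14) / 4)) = 112 / 65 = 1.72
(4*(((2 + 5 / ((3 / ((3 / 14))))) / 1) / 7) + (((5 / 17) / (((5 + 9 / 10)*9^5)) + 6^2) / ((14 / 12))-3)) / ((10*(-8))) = -28250872819 / 77388832080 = -0.37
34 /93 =0.37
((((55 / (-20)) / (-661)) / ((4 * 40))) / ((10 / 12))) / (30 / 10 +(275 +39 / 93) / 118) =20119 / 3439315200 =0.00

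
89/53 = 1.68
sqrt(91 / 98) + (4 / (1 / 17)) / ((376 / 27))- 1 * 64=-58.15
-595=-595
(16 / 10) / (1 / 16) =128 / 5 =25.60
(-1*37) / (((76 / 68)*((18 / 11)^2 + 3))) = -76109 / 13053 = -5.83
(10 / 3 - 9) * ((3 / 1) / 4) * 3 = -51 / 4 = -12.75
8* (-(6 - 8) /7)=16 /7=2.29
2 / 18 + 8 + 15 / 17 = 1376 / 153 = 8.99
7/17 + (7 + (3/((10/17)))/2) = 3387/340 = 9.96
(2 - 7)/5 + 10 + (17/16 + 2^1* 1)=193/16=12.06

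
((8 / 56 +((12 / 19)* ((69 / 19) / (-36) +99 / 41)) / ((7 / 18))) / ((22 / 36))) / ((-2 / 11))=-3637107 / 103607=-35.10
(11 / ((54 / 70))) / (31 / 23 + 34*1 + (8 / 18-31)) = 2.98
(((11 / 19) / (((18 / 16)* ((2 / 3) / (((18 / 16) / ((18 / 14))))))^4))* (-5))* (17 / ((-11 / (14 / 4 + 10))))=204085 / 1824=111.89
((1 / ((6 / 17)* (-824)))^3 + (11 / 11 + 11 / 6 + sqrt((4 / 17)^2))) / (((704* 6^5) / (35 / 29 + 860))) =5831364657872675 / 12079458119659290624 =0.00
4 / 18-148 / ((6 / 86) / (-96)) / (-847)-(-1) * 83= -1198429 / 7623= -157.21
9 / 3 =3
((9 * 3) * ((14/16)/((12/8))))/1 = 63/4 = 15.75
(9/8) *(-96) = -108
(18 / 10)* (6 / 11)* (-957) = -4698 / 5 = -939.60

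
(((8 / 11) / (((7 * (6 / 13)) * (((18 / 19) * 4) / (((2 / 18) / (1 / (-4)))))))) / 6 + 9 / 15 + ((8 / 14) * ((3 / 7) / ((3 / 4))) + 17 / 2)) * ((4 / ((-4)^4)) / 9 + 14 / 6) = 9959044699 / 452656512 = 22.00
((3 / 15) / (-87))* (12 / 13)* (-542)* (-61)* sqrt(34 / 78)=-46.32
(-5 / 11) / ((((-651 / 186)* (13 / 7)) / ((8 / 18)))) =40 / 1287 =0.03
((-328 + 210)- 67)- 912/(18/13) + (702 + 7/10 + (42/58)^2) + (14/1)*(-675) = -241966859/25230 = -9590.44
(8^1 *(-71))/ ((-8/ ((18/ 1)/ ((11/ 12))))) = 1394.18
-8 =-8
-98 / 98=-1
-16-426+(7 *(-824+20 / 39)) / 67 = -1379758 / 2613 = -528.04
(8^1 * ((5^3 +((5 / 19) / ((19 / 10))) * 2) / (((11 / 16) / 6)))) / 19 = 34732800 / 75449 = 460.35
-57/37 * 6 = -342/37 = -9.24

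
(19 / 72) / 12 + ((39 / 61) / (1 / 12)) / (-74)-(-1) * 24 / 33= 13848161 / 21450528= 0.65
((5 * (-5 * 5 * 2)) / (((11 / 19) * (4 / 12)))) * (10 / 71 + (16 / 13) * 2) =-34228500 / 10153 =-3371.27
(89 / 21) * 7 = 89 / 3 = 29.67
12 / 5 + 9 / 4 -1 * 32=-547 / 20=-27.35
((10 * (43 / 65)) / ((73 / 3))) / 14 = 129 / 6643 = 0.02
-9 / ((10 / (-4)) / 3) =54 / 5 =10.80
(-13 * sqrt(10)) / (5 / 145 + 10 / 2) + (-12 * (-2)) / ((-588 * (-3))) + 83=12203 / 147 - 377 * sqrt(10) / 146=74.85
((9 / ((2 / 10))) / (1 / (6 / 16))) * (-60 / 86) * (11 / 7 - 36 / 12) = 10125 / 602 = 16.82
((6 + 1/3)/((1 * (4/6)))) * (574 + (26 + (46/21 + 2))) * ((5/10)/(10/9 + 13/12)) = 723216/553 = 1307.80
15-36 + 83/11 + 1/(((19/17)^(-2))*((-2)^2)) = -167117/12716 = -13.14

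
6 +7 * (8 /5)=86 /5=17.20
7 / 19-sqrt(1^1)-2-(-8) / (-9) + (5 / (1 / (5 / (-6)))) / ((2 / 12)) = -28.52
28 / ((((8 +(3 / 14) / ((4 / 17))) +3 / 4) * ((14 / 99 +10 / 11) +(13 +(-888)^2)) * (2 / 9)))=698544 / 42234380627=0.00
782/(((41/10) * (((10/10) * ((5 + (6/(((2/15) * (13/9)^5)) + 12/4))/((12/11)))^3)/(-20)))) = -13833458497273756714214400/9725675333640806974381079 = -1.42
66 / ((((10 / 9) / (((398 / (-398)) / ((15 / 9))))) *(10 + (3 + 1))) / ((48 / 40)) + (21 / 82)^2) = -35946504 / 11731279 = -3.06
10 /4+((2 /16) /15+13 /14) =2887 /840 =3.44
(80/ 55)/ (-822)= -8/ 4521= -0.00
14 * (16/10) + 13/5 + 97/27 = 772/27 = 28.59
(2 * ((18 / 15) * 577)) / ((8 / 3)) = 5193 / 10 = 519.30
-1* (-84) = 84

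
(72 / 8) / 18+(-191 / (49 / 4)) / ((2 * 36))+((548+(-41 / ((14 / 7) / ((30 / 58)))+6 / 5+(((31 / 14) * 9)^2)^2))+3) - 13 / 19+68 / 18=16750832495051 / 105836080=158271.48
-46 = -46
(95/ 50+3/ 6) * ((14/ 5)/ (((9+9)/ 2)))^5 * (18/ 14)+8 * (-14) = -3826942672/ 34171875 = -111.99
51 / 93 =0.55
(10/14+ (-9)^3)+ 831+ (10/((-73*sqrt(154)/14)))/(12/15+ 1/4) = 102.57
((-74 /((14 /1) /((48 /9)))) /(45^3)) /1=-592 /1913625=-0.00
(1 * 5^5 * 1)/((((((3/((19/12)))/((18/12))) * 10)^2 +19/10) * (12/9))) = 16921875/1165718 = 14.52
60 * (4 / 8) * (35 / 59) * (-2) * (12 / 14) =-1800 / 59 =-30.51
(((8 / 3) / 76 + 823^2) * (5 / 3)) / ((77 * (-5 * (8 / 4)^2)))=-733.04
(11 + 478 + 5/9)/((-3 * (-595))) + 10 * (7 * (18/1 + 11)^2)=945750956/16065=58870.27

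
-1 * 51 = -51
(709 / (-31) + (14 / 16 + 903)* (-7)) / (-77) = 1574799 / 19096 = 82.47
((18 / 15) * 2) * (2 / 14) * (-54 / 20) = -162 / 175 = -0.93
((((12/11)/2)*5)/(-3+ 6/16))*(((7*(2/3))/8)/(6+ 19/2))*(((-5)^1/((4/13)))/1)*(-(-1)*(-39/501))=-8450/170841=-0.05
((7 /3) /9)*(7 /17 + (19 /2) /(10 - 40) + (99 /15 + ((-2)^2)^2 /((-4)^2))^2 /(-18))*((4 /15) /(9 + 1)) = -333487 /15491250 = -0.02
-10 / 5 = -2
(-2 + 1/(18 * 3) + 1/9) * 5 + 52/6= -37/54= -0.69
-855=-855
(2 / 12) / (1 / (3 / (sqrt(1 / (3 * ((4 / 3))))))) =1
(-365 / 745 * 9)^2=431649 / 22201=19.44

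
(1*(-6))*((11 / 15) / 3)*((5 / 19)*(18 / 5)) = -132 / 95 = -1.39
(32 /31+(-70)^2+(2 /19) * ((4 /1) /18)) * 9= 44109.50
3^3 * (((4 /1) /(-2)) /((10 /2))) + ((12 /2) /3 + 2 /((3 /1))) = -122 /15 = -8.13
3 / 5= 0.60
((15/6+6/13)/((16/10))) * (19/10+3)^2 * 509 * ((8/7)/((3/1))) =13443199/1560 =8617.44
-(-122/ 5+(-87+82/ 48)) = 13163/ 120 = 109.69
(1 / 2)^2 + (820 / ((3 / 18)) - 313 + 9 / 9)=18433 / 4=4608.25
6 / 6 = 1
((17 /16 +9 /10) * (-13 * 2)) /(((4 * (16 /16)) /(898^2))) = -10286691.02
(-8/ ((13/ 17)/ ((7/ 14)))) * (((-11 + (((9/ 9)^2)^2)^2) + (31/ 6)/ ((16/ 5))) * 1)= 13685/ 312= 43.86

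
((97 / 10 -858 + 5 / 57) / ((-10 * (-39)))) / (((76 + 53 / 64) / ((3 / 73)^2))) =-0.00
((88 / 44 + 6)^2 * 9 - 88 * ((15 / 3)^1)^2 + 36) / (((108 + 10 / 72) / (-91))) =1336.32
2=2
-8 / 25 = -0.32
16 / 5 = 3.20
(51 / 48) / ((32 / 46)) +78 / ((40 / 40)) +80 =40839 / 256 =159.53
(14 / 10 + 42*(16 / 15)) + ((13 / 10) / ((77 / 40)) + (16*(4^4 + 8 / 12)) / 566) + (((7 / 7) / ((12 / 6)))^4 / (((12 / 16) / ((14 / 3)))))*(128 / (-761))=40345455509 / 746232795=54.07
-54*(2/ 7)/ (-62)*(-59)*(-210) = 95580/ 31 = 3083.23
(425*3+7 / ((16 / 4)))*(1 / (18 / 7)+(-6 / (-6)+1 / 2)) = 86819 / 36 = 2411.64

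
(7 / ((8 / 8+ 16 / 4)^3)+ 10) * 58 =72906 / 125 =583.25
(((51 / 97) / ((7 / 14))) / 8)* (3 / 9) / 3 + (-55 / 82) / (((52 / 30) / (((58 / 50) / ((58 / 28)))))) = -125381 / 620412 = -0.20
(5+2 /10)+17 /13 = 423 /65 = 6.51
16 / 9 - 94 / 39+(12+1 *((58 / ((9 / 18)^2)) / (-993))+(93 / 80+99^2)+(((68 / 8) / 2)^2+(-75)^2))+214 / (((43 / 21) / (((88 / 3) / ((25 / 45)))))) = 20974.57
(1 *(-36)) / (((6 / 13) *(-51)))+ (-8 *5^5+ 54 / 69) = -9774096 / 391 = -24997.69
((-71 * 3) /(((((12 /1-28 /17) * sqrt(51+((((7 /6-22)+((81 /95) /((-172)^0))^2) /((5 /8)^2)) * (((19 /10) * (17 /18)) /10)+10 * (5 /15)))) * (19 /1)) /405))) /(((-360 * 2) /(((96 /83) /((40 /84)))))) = 153983025 * sqrt(20604360741) /100329500568176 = 0.22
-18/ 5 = -3.60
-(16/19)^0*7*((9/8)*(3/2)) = -189/16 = -11.81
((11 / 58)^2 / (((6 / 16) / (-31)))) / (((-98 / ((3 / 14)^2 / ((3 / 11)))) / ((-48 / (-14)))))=247566 / 14134687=0.02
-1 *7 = -7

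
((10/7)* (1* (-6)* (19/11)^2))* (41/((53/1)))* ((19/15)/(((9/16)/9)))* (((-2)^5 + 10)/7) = 35996032/28567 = 1260.06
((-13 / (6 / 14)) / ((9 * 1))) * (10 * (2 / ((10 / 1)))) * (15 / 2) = -455 / 9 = -50.56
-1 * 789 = -789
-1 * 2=-2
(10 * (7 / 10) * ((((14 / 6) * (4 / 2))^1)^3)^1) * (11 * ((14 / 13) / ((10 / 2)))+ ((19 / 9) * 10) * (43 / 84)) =444167164 / 47385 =9373.58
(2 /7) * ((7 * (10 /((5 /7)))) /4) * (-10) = -70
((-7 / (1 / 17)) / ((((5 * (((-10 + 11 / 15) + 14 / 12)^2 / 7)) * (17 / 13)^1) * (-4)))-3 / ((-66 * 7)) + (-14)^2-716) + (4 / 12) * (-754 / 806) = -16281909841 / 31322214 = -519.82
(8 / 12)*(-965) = -1930 / 3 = -643.33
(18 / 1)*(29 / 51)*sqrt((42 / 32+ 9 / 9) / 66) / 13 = 29*sqrt(2442) / 9724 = 0.15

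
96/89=1.08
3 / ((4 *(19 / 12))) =9 / 19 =0.47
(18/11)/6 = 3/11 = 0.27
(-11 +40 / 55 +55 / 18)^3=-2918076589 / 7762392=-375.92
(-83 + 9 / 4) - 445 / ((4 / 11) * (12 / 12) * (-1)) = 1143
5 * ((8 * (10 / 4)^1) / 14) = 7.14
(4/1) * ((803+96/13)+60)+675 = 54035/13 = 4156.54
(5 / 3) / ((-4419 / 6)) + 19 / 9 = 9319 / 4419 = 2.11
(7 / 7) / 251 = 1 / 251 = 0.00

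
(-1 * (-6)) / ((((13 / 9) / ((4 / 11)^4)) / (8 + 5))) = 13824 / 14641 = 0.94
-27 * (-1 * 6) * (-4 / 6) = -108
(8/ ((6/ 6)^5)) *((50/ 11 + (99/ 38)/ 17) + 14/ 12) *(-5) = -2500760/ 10659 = -234.61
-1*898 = -898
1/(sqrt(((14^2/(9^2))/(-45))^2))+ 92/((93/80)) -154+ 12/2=-916199/18228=-50.26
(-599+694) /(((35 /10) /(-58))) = -11020 /7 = -1574.29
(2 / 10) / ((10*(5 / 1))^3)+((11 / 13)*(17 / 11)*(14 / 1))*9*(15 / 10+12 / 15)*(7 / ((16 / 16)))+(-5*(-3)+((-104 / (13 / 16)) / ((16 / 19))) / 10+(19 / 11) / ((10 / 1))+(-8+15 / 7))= 1655966938501 / 625625000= 2646.90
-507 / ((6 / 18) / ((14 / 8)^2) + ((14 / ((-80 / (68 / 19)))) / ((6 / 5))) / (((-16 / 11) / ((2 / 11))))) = -45313632 / 15559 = -2912.37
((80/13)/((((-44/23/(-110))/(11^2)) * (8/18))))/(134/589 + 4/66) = 486838539/1456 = 334367.13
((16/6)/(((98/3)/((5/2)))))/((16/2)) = 5/196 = 0.03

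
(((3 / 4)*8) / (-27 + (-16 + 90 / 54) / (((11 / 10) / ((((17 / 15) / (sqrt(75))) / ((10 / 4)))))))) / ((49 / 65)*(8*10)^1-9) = -38701698750 / 8929924130033 + 564478200*sqrt(3) / 8929924130033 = -0.00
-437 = -437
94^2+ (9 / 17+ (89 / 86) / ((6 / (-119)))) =77333989 / 8772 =8816.00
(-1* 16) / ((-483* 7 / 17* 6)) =136 / 10143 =0.01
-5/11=-0.45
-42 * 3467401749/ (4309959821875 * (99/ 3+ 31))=-72815436729/ 137918714300000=-0.00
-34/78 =-17/39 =-0.44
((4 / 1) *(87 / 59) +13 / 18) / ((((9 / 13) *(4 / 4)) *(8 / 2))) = 91403 / 38232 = 2.39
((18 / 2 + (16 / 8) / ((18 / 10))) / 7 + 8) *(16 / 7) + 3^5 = 16669 / 63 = 264.59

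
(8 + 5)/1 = 13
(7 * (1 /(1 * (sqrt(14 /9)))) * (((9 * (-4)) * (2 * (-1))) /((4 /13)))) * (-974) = -341874 * sqrt(14) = -1279175.38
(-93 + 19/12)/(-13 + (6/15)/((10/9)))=27425/3792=7.23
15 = 15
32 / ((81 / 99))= 352 / 9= 39.11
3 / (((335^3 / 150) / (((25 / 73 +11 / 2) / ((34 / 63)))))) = 483651 / 3732468830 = 0.00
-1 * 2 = -2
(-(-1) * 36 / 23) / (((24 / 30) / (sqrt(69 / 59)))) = 45 * sqrt(4071) / 1357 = 2.12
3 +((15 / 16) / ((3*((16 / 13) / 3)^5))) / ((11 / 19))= 9124947033 / 184549376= 49.44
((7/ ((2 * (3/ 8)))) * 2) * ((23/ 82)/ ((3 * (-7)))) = -92/ 369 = -0.25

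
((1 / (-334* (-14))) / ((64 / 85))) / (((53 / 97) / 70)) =41225 / 1132928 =0.04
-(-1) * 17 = 17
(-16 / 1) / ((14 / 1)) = -8 / 7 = -1.14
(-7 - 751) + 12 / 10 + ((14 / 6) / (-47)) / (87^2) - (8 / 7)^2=-198222847259 / 261471105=-758.11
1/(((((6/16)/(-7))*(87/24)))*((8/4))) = -224/87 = -2.57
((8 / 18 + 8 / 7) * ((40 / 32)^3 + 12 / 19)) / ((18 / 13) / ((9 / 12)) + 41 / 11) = 1605175 / 2180592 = 0.74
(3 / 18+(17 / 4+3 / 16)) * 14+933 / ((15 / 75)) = 113507 / 24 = 4729.46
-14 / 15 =-0.93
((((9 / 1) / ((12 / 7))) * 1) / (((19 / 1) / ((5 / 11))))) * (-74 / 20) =-777 / 1672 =-0.46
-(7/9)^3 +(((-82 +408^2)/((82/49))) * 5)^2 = 302839406650079642/1225449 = 247125263189.31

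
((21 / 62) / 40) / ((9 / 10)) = 7 / 744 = 0.01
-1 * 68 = -68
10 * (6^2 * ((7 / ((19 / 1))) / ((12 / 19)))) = 210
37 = 37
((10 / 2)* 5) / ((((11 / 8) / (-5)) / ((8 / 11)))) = -8000 / 121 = -66.12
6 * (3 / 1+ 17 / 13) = 336 / 13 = 25.85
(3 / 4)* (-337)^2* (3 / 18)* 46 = 2612087 / 4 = 653021.75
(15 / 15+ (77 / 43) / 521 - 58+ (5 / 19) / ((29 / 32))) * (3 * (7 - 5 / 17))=-12599714052 / 11044679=-1140.79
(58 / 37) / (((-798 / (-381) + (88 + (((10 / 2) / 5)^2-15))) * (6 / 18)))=0.06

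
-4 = -4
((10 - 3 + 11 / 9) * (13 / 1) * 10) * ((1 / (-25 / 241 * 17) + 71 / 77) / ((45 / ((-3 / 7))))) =-22353032 / 6185025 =-3.61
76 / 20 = 19 / 5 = 3.80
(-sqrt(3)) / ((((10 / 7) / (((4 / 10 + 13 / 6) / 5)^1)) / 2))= -539* sqrt(3) / 750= -1.24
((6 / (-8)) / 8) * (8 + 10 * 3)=-57 / 16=-3.56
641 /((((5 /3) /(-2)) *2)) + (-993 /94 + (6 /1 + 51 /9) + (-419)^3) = -103720223921 /1410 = -73560442.50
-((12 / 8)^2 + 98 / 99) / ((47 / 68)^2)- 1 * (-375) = 368.22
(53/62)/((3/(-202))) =-5353/93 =-57.56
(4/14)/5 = 0.06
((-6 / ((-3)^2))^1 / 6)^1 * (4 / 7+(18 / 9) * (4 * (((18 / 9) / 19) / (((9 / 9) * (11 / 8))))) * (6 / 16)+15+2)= -8681 / 4389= -1.98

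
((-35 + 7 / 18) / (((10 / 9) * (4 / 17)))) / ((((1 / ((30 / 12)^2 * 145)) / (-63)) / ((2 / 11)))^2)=-110475018871875 / 7744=-14265885701.43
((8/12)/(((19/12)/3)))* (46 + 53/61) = 68616/1159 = 59.20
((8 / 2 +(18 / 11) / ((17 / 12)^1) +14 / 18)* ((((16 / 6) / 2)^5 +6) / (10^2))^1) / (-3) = -145781 / 721710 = -0.20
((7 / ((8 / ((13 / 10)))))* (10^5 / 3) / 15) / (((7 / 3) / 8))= 26000 / 3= 8666.67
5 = 5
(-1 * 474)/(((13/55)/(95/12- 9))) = 4345/2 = 2172.50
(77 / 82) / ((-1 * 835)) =-77 / 68470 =-0.00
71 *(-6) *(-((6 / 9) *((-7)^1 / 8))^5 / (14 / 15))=-30.83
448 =448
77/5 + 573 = 2942/5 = 588.40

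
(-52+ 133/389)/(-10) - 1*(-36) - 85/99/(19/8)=59713747/1463418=40.80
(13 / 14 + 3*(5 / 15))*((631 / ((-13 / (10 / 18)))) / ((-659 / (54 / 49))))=255555 / 2938481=0.09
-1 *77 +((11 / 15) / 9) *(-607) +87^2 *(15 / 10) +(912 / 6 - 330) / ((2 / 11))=2766971 / 270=10248.04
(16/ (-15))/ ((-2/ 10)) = 16/ 3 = 5.33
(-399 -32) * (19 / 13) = -8189 / 13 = -629.92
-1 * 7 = -7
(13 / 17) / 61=0.01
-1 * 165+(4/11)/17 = -30851/187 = -164.98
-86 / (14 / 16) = -688 / 7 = -98.29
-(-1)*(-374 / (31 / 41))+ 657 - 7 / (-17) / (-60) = 162.35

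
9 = 9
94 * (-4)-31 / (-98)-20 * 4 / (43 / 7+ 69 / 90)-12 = -56774243 / 142198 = -399.26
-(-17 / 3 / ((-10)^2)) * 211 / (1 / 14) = 25109 / 150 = 167.39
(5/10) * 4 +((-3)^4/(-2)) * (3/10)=-203/20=-10.15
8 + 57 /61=545 /61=8.93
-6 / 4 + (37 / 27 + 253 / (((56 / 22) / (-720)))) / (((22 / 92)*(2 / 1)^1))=-622161803 / 4158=-149630.06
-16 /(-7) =16 /7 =2.29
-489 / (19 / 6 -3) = -2934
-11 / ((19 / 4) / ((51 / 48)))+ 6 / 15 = -783 / 380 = -2.06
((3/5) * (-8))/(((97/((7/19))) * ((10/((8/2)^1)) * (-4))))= 84/46075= 0.00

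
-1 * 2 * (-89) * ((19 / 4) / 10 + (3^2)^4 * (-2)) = -46712629 / 20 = -2335631.45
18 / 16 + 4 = 41 / 8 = 5.12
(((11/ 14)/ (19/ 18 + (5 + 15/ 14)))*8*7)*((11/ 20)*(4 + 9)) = 99099/ 2245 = 44.14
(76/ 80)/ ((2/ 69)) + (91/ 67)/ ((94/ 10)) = 4146539/ 125960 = 32.92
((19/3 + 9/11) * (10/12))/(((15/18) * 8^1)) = 59/66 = 0.89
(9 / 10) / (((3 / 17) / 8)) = 204 / 5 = 40.80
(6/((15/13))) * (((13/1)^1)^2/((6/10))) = 4394/3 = 1464.67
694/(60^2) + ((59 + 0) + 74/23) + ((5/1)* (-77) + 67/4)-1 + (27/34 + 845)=379316027/703800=538.95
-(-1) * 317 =317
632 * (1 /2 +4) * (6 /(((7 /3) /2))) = 102384 /7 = 14626.29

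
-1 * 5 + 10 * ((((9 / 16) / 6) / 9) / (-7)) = -5.01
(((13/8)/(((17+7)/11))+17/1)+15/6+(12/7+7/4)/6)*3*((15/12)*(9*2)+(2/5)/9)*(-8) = -11356313/1008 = -11266.18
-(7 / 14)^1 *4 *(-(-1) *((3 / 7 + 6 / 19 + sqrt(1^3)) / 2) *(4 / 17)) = -928 / 2261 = -0.41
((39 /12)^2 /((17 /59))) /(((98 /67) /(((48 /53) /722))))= 2004171 /63751156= 0.03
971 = 971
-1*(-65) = 65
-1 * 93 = -93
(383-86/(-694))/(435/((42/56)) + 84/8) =0.65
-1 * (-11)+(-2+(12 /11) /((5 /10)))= 123 /11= 11.18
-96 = -96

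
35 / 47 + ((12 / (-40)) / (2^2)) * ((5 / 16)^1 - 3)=28463 / 30080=0.95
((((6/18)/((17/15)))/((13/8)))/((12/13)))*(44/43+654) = 128.44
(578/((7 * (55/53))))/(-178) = -15317/34265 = -0.45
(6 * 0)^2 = 0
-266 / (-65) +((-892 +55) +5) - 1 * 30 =-55764 / 65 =-857.91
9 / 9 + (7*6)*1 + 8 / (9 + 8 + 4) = 911 / 21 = 43.38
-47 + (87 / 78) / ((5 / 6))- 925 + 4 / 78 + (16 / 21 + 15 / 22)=-9701357 / 10010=-969.17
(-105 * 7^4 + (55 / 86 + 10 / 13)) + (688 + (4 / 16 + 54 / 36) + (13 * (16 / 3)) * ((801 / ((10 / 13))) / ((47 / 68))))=-77221021783 / 525460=-146958.90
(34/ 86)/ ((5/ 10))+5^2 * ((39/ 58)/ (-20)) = -497/ 9976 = -0.05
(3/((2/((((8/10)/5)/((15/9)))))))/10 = 9/625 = 0.01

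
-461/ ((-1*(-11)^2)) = 461/ 121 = 3.81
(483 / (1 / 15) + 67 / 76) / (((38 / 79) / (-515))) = -22404700595 / 2888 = -7757860.32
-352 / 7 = -50.29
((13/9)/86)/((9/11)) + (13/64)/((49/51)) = 2533453/10922688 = 0.23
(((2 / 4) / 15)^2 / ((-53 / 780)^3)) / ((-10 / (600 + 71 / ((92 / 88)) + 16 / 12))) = 811624528 / 3424171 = 237.03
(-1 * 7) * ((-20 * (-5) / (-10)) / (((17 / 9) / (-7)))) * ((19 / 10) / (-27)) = 931 / 51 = 18.25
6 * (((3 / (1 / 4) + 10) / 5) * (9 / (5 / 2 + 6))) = 2376 / 85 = 27.95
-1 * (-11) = 11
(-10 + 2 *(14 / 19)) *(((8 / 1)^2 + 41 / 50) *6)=-1575126 / 475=-3316.05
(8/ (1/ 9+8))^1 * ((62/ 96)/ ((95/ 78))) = 3627/ 6935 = 0.52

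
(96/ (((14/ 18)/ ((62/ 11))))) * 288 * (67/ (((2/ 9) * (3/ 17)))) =26358027264/ 77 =342312042.39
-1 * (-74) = 74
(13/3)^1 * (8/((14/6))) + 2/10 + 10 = 877/35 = 25.06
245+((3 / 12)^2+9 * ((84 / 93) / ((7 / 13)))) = 129039 / 496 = 260.16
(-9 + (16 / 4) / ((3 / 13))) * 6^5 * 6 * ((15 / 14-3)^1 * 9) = -47239200 / 7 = -6748457.14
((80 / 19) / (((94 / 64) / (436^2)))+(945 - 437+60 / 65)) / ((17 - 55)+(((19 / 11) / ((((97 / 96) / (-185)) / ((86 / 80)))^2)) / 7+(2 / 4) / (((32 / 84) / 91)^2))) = 587226774296988672 / 40965167312280341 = 14.33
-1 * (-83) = 83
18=18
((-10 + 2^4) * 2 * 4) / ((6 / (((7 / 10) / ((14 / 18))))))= 36 / 5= 7.20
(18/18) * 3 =3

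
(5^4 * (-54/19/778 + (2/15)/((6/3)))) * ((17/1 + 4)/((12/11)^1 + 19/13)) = 174824650/539543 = 324.02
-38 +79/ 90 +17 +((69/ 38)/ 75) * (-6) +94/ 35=-1052269/ 59850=-17.58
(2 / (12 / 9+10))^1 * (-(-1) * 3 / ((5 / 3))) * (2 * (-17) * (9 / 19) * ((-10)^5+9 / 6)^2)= -9719708402187 / 190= -51156360011.51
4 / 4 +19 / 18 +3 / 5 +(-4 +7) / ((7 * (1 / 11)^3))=361043 / 630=573.08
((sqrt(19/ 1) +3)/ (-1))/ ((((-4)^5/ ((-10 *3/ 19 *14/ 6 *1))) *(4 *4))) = -0.00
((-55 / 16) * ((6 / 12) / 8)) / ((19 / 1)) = -55 / 4864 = -0.01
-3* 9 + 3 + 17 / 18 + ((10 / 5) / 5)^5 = -1296299 / 56250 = -23.05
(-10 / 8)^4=625 / 256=2.44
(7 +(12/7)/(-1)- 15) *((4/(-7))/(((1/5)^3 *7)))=34000/343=99.13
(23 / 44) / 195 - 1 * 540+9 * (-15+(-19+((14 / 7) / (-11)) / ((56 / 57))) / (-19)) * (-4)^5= 701032531 / 5460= 128394.24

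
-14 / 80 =-7 / 40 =-0.18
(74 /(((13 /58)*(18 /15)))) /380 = 1073 /1482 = 0.72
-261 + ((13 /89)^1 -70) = -330.85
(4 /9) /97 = 4 /873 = 0.00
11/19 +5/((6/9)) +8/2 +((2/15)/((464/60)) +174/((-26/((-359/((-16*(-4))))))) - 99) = -49.36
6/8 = 3/4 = 0.75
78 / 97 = 0.80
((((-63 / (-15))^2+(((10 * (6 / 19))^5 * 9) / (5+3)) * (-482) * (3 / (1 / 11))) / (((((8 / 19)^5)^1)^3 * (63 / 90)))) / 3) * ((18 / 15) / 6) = -710923962220414535144650047 / 3078632557772800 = -230921991786.74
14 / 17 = 0.82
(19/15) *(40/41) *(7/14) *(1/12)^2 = 0.00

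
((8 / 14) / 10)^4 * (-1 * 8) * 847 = -15488 / 214375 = -0.07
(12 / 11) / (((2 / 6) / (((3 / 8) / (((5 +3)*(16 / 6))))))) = 0.06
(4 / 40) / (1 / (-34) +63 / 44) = 374 / 5245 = 0.07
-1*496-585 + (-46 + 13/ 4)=-4495/ 4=-1123.75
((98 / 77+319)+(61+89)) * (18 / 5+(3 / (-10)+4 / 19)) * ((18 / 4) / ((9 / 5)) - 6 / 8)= 24152737 / 8360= 2889.08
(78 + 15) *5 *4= 1860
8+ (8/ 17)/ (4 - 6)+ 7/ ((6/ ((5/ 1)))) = 1387/ 102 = 13.60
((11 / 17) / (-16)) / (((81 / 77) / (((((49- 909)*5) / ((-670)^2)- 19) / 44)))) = 3285359 / 197803296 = 0.02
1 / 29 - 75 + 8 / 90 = -97714 / 1305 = -74.88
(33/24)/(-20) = -11/160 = -0.07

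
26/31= 0.84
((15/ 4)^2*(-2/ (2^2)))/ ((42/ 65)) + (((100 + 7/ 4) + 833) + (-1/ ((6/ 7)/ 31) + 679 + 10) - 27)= 2082799/ 1344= 1549.70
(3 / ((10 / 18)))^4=531441 / 625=850.31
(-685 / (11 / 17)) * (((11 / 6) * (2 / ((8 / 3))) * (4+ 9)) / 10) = -30277 / 16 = -1892.31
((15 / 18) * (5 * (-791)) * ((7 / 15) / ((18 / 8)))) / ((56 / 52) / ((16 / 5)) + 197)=-5758480 / 1662363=-3.46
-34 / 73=-0.47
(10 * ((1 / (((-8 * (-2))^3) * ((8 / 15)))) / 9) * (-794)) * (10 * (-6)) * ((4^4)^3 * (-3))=-1219584000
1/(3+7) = 1/10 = 0.10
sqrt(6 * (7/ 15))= 1.67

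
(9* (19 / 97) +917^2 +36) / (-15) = -81569896 / 1455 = -56061.78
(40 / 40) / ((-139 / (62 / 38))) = -31 / 2641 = -0.01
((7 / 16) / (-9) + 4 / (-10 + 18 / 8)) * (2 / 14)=-2521 / 31248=-0.08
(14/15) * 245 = 686/3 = 228.67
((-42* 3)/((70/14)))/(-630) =1/25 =0.04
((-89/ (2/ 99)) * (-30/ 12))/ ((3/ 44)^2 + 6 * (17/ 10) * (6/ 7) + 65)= 746291700/ 4997131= 149.34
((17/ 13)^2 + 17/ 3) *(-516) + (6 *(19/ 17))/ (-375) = -3806.41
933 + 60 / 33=934.82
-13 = -13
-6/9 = -2/3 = -0.67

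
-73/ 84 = -0.87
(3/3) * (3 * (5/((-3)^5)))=-5/81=-0.06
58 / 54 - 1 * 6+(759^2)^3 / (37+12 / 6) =1720652480153453240 / 351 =4902143818101006.38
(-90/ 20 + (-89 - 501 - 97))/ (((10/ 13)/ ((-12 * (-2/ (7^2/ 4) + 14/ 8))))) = 16774407/ 980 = 17116.74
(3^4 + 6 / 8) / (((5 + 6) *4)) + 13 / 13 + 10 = 2263 / 176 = 12.86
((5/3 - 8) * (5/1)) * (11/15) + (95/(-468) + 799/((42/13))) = 733445/3276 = 223.88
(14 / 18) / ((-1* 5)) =-7 / 45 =-0.16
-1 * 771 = -771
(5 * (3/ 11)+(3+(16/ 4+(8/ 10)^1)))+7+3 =1054/ 55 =19.16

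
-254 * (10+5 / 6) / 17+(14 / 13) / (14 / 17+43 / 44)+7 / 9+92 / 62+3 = -4318928051 / 27684891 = -156.00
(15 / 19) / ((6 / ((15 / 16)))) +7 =4331 / 608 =7.12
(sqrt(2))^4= 4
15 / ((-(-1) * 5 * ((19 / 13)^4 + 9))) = 85683 / 387370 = 0.22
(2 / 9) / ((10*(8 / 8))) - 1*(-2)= 91 / 45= 2.02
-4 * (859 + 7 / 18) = -30938 / 9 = -3437.56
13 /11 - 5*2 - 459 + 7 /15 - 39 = -83548 /165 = -506.35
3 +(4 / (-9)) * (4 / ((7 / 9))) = 5 / 7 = 0.71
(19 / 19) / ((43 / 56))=56 / 43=1.30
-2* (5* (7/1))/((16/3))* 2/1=-105/4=-26.25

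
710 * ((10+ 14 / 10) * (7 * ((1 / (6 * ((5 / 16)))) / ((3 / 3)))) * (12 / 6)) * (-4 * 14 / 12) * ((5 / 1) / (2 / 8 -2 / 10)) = -84609280 / 3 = -28203093.33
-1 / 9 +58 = 521 / 9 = 57.89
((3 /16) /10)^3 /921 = 0.00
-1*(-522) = 522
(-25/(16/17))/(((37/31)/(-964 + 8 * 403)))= -7443875/148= -50296.45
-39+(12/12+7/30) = -1133/30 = -37.77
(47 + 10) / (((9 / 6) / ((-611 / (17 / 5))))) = -116090 / 17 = -6828.82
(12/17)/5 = 12/85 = 0.14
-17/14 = -1.21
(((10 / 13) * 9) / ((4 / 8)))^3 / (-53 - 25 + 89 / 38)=-1772928 / 50531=-35.09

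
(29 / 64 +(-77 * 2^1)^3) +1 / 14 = -1636214037 / 448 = -3652263.48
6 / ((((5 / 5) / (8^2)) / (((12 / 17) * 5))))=23040 / 17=1355.29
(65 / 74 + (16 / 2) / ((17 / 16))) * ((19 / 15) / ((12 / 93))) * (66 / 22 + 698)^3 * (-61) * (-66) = 1439973080278703663 / 12580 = 114465268702599.66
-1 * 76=-76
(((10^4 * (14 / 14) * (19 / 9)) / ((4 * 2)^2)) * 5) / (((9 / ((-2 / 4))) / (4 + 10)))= -415625 / 324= -1282.79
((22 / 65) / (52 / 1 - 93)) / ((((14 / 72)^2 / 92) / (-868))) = 325264896 / 18655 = 17435.80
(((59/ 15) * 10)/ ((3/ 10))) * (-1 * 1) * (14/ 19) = -16520/ 171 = -96.61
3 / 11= 0.27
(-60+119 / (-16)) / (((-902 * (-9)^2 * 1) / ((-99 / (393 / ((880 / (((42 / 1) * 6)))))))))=-59345 / 73088568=-0.00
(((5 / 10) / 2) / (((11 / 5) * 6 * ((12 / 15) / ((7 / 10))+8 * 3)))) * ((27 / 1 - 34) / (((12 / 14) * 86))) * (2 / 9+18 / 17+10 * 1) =-1480045 / 1834119936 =-0.00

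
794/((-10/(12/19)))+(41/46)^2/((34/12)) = -85206219/1708670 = -49.87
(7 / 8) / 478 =7 / 3824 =0.00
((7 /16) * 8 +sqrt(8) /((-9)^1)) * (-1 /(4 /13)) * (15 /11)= -1365 /88 +65 * sqrt(2) /66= -14.12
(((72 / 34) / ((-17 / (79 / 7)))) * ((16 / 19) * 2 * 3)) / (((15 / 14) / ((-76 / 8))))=91008 / 1445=62.98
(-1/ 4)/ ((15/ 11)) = -11/ 60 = -0.18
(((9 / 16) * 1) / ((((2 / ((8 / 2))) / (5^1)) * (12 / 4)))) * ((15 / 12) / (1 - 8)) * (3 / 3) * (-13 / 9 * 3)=325 / 224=1.45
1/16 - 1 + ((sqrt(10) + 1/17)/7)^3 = -0.84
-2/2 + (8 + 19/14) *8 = 517/7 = 73.86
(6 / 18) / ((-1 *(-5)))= 1 / 15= 0.07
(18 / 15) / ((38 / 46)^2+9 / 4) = 12696 / 31025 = 0.41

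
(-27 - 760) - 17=-804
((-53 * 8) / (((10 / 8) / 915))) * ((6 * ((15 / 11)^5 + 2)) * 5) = -62524763.00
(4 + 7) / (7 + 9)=11 / 16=0.69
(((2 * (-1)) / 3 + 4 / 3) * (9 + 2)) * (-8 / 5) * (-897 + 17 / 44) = 10520.27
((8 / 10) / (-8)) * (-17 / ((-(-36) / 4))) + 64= 64.19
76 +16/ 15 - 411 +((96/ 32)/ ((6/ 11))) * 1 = -9853/ 30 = -328.43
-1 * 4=-4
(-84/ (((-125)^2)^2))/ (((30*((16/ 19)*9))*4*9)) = -133/ 3164062500000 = -0.00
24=24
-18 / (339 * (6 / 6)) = -6 / 113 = -0.05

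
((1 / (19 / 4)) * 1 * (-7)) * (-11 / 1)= 308 / 19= 16.21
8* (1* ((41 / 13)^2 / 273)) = 13448 / 46137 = 0.29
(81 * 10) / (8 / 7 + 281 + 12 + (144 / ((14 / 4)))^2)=39690 / 97357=0.41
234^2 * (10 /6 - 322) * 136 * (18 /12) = -3578195088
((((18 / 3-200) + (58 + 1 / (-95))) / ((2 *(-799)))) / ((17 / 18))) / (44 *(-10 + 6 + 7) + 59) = 116289 / 246463535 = 0.00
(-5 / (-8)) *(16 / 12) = 5 / 6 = 0.83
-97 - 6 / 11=-1073 / 11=-97.55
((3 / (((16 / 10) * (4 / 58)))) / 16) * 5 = 2175 / 256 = 8.50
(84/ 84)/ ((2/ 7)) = 7/ 2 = 3.50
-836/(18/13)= -5434/9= -603.78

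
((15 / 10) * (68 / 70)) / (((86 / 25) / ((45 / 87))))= 3825 / 17458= 0.22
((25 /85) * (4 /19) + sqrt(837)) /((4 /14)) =70 /323 + 21 * sqrt(93) /2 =101.48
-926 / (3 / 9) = -2778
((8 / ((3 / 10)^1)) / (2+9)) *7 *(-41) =-22960 / 33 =-695.76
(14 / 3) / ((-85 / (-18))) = 84 / 85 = 0.99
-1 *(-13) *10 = 130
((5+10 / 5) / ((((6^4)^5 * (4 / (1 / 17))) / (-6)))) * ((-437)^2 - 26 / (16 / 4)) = -2673475 / 82872924641427456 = -0.00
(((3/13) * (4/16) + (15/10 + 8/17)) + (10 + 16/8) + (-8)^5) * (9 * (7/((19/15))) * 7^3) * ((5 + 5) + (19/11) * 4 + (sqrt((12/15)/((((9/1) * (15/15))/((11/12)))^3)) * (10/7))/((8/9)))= -872820849337605/92378-546226850015 * sqrt(165)/268736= -9474471633.88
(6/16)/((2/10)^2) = 75/8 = 9.38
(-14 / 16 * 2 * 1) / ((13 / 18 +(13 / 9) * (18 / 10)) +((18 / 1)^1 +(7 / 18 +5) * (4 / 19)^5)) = -0.08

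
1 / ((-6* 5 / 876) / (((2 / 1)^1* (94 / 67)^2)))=-2580112 / 22445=-114.95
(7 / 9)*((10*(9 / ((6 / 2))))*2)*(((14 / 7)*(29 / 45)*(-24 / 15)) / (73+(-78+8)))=-12992 / 405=-32.08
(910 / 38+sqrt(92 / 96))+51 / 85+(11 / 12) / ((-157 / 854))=20.54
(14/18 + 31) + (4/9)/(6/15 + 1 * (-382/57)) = 128129/4041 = 31.71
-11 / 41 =-0.27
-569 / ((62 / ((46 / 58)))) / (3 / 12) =-26174 / 899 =-29.11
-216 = -216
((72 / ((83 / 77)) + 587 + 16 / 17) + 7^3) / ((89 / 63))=88691778 / 125579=706.26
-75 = -75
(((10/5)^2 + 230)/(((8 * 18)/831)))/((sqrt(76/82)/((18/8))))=97227 * sqrt(1558)/1216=3156.00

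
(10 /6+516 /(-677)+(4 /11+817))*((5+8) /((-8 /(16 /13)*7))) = -233.79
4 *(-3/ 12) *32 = -32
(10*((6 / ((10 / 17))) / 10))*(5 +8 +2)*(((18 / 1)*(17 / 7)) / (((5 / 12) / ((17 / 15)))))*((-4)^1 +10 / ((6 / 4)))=8489664 / 175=48512.37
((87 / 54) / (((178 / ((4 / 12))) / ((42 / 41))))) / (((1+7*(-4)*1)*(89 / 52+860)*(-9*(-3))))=-5278 / 1072776257001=-0.00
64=64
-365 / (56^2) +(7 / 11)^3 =589833 / 4174016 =0.14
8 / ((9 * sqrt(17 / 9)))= 8 * sqrt(17) / 51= 0.65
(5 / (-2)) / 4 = -5 / 8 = -0.62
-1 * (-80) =80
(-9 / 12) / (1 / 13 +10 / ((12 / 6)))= -13 / 88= -0.15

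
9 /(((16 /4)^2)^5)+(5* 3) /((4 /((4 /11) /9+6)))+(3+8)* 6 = 3067609385 /34603008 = 88.65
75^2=5625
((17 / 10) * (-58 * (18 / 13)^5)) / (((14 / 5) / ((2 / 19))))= -18.86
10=10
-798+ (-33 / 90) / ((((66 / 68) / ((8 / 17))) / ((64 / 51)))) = -1831922 / 2295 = -798.22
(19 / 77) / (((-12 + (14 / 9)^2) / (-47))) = 72333 / 59752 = 1.21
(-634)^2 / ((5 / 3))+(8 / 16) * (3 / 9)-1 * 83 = 7232723 / 30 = 241090.77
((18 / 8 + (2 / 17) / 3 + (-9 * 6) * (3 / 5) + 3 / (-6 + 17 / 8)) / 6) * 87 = -447.83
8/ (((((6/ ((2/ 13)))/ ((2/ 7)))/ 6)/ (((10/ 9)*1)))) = 320/ 819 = 0.39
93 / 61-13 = -700 / 61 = -11.48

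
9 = 9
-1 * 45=-45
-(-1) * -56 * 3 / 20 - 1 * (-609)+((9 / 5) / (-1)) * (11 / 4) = 11913 / 20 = 595.65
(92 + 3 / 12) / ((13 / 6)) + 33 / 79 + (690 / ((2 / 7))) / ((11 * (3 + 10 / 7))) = 64836921 / 700414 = 92.57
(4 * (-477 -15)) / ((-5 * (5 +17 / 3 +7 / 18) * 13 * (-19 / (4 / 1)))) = -141696 / 245765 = -0.58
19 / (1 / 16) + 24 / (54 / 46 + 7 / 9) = 31946 / 101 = 316.30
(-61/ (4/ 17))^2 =1075369/ 16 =67210.56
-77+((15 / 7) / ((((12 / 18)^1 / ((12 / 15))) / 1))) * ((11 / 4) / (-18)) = -2167 / 28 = -77.39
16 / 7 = 2.29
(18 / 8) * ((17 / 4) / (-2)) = -153 / 32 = -4.78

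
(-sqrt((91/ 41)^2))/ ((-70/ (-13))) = -169/ 410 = -0.41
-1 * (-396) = 396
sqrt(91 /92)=sqrt(2093) /46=0.99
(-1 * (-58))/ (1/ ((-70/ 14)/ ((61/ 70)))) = -20300/ 61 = -332.79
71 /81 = 0.88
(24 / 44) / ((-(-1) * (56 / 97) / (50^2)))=181875 / 77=2362.01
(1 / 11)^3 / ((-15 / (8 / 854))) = -4 / 8525055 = -0.00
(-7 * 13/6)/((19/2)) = -1.60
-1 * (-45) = 45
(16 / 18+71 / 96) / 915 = 469 / 263520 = 0.00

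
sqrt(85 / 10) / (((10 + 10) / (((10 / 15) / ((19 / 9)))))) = 3 *sqrt(34) / 380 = 0.05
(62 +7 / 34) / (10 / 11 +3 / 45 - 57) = -348975 / 314296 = -1.11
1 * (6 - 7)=-1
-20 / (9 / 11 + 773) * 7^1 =-55 / 304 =-0.18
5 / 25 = 1 / 5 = 0.20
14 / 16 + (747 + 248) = 7967 / 8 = 995.88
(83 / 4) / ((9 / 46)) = 1909 / 18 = 106.06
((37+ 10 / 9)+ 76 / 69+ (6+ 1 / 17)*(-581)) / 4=-3062378 / 3519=-870.24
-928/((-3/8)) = 7424/3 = 2474.67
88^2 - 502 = 7242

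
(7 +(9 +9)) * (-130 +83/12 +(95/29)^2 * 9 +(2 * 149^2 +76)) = 11215112975/10092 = 1111287.45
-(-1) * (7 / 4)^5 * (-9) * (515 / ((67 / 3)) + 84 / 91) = -3159732807 / 891904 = -3542.68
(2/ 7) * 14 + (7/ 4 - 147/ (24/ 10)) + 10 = -91/ 2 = -45.50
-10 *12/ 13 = -120/ 13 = -9.23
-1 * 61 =-61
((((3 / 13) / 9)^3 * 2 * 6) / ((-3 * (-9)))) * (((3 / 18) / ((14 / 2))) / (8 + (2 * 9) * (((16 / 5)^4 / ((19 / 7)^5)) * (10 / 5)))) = 1547561875 / 291679577417103876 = 0.00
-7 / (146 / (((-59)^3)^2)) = -295263735487 / 146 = -2022354352.65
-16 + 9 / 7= -103 / 7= -14.71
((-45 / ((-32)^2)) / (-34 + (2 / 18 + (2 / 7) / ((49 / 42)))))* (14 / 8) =138915 / 60772352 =0.00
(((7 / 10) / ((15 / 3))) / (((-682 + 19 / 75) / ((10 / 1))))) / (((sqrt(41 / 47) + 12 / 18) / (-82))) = -2428020 / 9254711 + 77490 * sqrt(1927) / 9254711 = 0.11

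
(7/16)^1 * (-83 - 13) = -42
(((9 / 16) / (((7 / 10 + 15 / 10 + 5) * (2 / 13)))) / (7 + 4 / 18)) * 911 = 8199 / 128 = 64.05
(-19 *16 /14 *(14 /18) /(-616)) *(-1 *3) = -19 /231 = -0.08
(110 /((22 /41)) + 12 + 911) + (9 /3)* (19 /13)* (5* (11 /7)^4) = 39380949 /31213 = 1261.68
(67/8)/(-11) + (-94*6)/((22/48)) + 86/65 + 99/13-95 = -7535347/5720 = -1317.37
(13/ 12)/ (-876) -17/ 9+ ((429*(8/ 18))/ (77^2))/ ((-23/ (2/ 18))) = -1.89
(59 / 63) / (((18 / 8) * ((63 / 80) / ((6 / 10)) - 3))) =-3776 / 15309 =-0.25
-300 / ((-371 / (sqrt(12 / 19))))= 600 * sqrt(57) / 7049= 0.64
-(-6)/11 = 6/11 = 0.55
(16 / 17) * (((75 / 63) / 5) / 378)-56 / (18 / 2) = -419792 / 67473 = -6.22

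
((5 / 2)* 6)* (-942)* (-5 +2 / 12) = 68295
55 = 55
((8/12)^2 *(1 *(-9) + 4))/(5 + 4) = -20/81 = -0.25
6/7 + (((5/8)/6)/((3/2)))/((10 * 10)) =8647/10080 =0.86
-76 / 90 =-38 / 45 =-0.84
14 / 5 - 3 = -1 / 5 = -0.20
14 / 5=2.80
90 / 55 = 1.64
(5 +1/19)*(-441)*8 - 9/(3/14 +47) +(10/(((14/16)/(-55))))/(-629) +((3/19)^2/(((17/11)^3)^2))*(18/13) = -345678007298546966276/19393013779859083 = -17824.87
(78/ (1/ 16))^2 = 1557504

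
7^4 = 2401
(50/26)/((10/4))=10/13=0.77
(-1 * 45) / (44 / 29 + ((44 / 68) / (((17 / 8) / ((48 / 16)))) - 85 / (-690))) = -17.62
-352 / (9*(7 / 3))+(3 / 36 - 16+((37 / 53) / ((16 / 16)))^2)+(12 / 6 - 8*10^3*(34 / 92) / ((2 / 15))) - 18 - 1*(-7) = -22215.10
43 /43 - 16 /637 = 621 /637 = 0.97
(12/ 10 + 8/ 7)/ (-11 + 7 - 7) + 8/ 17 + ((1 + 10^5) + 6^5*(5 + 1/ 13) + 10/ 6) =35603242594/ 255255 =139481.08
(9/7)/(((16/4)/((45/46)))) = 405/1288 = 0.31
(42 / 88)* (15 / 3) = 105 / 44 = 2.39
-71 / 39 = -1.82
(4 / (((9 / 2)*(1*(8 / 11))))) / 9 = 11 / 81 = 0.14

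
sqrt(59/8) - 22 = -22 + sqrt(118)/4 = -19.28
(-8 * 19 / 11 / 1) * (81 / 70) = -6156 / 385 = -15.99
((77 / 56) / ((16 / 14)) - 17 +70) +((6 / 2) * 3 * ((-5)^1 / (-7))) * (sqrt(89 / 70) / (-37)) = 3469 / 64 - 9 * sqrt(6230) / 3626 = 54.01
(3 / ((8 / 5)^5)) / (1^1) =9375 / 32768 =0.29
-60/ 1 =-60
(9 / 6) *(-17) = -51 / 2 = -25.50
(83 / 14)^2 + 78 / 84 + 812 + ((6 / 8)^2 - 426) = 331349 / 784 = 422.64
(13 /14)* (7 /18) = 13 /36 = 0.36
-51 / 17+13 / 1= 10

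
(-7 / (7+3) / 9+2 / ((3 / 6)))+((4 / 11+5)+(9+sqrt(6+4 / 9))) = sqrt(58) / 3+18103 / 990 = 20.82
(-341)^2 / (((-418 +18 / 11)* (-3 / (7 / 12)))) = 8953637 / 164880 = 54.30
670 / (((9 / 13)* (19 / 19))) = 8710 / 9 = 967.78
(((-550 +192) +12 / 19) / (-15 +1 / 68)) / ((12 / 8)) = 923440 / 58083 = 15.90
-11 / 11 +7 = 6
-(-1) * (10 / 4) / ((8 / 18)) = 45 / 8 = 5.62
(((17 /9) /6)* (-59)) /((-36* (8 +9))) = 59 /1944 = 0.03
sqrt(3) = 1.73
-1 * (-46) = 46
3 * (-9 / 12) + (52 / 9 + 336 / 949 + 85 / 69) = 4018217 / 785772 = 5.11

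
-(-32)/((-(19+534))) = -0.06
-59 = -59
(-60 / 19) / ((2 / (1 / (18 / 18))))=-30 / 19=-1.58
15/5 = 3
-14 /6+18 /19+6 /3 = 35 /57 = 0.61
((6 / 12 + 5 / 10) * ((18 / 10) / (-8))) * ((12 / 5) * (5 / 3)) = -9 / 10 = -0.90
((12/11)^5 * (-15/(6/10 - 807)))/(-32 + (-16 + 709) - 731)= -3240/7891499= -0.00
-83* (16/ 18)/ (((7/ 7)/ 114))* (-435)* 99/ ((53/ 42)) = 15212625120/ 53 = 287030662.64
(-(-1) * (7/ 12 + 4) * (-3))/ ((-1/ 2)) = 55/ 2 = 27.50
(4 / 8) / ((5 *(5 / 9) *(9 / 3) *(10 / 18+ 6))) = 27 / 2950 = 0.01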